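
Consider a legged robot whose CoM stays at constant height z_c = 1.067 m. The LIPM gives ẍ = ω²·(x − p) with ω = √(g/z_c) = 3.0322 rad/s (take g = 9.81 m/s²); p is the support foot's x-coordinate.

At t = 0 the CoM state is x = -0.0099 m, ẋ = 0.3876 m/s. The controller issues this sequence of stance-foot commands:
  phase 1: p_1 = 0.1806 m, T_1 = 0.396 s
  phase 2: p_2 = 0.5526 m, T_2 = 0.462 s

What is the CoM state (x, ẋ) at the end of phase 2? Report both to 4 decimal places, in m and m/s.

phase 1: p=0.1806, T=0.396, ωT=1.200751, cosh=1.811790, sinh=1.510822; start (x,ẋ)=(-0.009900, 0.387600) → end (x,ẋ)=(0.028579, -0.170452)
phase 2: p=0.5526, T=0.462, ωT=1.400876, cosh=2.152568, sinh=1.906187; start (x,ẋ)=(0.028579, -0.170452) → end (x,ẋ)=(-0.682545, -3.395719)

x = -0.6825, ẋ = -3.3957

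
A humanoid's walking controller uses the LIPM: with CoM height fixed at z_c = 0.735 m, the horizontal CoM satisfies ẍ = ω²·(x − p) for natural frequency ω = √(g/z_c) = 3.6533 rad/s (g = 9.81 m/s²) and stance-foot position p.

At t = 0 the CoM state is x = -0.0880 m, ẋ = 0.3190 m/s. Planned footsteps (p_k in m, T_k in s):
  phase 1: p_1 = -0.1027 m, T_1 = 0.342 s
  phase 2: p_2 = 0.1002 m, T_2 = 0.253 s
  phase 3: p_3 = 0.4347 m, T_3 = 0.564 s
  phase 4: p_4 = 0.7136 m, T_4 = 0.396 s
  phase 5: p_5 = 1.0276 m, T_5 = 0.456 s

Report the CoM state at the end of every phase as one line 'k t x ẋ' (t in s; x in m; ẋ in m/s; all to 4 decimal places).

phase 1: p=-0.1027, T=0.342, ωT=1.249429, cosh=1.887509, sinh=1.600840; start (x,ẋ)=(-0.088000, 0.319000) → end (x,ẋ)=(0.064829, 0.688086)
phase 2: p=0.1002, T=0.253, ωT=0.924285, cosh=1.458440, sinh=1.061625; start (x,ẋ)=(0.064829, 0.688086) → end (x,ẋ)=(0.248567, 0.866349)
phase 3: p=0.4347, T=0.564, ωT=2.060461, cosh=3.988492, sinh=3.861097; start (x,ẋ)=(0.248567, 0.866349) → end (x,ẋ)=(0.607935, 0.829879)
phase 4: p=0.7136, T=0.396, ωT=1.446707, cosh=2.242221, sinh=2.006877; start (x,ẋ)=(0.607935, 0.829879) → end (x,ẋ)=(0.932556, 1.086068)
phase 5: p=1.0276, T=0.456, ωT=1.665905, cosh=2.739739, sinh=2.550719; start (x,ẋ)=(0.932556, 1.086068) → end (x,ẋ)=(1.525493, 2.089874)

1 0.3420 0.0648 0.6881
2 0.5950 0.2486 0.8663
3 1.1590 0.6079 0.8299
4 1.5550 0.9326 1.0861
5 2.0110 1.5255 2.0899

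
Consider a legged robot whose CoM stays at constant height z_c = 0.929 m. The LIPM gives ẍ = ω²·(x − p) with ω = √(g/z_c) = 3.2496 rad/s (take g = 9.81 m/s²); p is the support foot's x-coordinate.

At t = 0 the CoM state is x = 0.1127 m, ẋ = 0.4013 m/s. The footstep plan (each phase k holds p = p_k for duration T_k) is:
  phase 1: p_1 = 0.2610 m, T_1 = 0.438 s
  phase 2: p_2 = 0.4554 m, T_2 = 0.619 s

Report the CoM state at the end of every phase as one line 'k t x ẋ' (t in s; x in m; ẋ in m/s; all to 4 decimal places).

1 0.4380 0.1768 -0.0609
2 1.0570 -0.6734 -3.5550

phase 1: p=0.2610, T=0.438, ωT=1.423325, cosh=2.195905, sinh=1.954993; start (x,ẋ)=(0.112700, 0.401300) → end (x,ẋ)=(0.176774, -0.060925)
phase 2: p=0.4554, T=0.619, ωT=2.011502, cosh=3.804163, sinh=3.670376; start (x,ẋ)=(0.176774, -0.060925) → end (x,ẋ)=(-0.673355, -3.555018)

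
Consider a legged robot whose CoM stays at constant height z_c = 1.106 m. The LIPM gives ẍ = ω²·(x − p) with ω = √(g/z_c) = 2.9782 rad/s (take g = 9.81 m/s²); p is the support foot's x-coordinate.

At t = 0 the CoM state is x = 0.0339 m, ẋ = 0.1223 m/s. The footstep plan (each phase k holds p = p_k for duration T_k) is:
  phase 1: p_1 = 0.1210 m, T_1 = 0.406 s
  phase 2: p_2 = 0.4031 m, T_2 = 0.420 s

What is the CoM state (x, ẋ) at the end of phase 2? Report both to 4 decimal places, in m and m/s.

x = -0.4049, ẋ = -2.1333

phase 1: p=0.1210, T=0.406, ωT=1.209149, cosh=1.824542, sinh=1.526091; start (x,ẋ)=(0.033900, 0.122300) → end (x,ẋ)=(0.024751, -0.172728)
phase 2: p=0.4031, T=0.420, ωT=1.250844, cosh=1.889777, sinh=1.603513; start (x,ẋ)=(0.024751, -0.172728) → end (x,ẋ)=(-0.404894, -2.133253)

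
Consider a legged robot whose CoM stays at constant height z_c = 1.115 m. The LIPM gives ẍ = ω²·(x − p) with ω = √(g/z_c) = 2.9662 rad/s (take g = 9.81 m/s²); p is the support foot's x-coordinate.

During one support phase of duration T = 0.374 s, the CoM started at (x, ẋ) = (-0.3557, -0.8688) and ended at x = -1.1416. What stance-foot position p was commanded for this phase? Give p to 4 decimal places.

p = 0.2171

ωT = 2.9662·0.374 = 1.109359; cosh(ωT) = 1.681092, sinh(ωT) = 1.351322
x(T) = p + (x₀−p)·cosh(ωT) + (ẋ₀/ω)·sinh(ωT) ⇒ p·(1 − cosh) = x(T) − x₀·cosh − (ẋ₀/ω)·sinh
numerator   = -1.1416 − (-0.3557)·1.681092 − (-0.8688/2.9662)·1.351322 = -0.147834
denominator = 1 − 1.681092 = -0.681092
p = -0.147834 / -0.681092 = 0.2171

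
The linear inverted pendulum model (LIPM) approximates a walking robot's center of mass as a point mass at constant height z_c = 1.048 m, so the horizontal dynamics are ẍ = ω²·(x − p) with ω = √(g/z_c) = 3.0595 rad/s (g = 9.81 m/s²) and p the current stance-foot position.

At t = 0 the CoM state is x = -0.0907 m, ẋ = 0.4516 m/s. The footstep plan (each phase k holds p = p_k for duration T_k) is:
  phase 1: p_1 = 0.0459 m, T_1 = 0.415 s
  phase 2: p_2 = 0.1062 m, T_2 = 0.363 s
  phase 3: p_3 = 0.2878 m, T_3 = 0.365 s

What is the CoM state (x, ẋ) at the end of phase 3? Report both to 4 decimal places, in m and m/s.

phase 1: p=0.0459, T=0.415, ωT=1.269692, cosh=1.920338, sinh=1.639420; start (x,ẋ)=(-0.090700, 0.451600) → end (x,ẋ)=(0.025570, 0.182066)
phase 2: p=0.1062, T=0.363, ωT=1.110598, cosh=1.682768, sinh=1.353407; start (x,ẋ)=(0.025570, 0.182066) → end (x,ẋ)=(0.051057, -0.027495)
phase 3: p=0.2878, T=0.365, ωT=1.116718, cosh=1.691081, sinh=1.363729; start (x,ẋ)=(0.051057, -0.027495) → end (x,ẋ)=(-0.124807, -1.034267)

x = -0.1248, ẋ = -1.0343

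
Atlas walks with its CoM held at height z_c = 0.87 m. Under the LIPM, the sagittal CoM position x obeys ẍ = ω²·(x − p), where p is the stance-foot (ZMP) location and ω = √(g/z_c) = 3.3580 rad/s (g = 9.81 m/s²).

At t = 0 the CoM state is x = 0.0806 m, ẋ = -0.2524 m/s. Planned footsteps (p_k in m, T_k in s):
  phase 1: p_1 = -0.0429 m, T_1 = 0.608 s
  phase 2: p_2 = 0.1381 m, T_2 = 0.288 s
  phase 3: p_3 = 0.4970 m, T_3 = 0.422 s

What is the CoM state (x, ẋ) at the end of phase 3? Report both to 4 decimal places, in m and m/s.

x = 0.7442, ẋ = 1.1704

phase 1: p=-0.0429, T=0.608, ωT=2.041664, cosh=3.916615, sinh=3.786802; start (x,ẋ)=(0.080600, -0.252400) → end (x,ẋ)=(0.156172, 0.581883)
phase 2: p=0.1381, T=0.288, ωT=0.967104, cosh=1.505249, sinh=1.125067; start (x,ẋ)=(0.156172, 0.581883) → end (x,ẋ)=(0.360257, 0.944152)
phase 3: p=0.4970, T=0.422, ωT=1.417076, cosh=2.183731, sinh=1.941310; start (x,ẋ)=(0.360257, 0.944152) → end (x,ẋ)=(0.744217, 1.170355)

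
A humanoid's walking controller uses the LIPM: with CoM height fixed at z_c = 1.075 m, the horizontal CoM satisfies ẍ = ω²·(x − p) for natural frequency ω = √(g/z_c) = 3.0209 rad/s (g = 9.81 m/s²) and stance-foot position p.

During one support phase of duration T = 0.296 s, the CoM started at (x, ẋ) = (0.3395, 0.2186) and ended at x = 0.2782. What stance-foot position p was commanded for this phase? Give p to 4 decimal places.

p = 0.6555

ωT = 3.0209·0.296 = 0.894186; cosh(ωT) = 1.427143, sinh(ωT) = 1.018203
x(T) = p + (x₀−p)·cosh(ωT) + (ẋ₀/ω)·sinh(ωT) ⇒ p·(1 − cosh) = x(T) − x₀·cosh − (ẋ₀/ω)·sinh
numerator   = 0.2782 − (0.3395)·1.427143 − (0.2186/3.0209)·1.018203 = -0.279995
denominator = 1 − 1.427143 = -0.427143
p = -0.279995 / -0.427143 = 0.6555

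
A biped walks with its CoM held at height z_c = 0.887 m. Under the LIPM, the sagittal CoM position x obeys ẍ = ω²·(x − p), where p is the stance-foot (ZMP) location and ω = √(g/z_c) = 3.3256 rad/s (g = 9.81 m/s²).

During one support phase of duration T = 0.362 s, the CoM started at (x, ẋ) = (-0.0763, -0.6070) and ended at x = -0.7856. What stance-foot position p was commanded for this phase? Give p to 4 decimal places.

p = 0.4534

ωT = 3.3256·0.362 = 1.203867; cosh(ωT) = 1.816507, sinh(ωT) = 1.516475
x(T) = p + (x₀−p)·cosh(ωT) + (ẋ₀/ω)·sinh(ωT) ⇒ p·(1 − cosh) = x(T) − x₀·cosh − (ẋ₀/ω)·sinh
numerator   = -0.7856 − (-0.0763)·1.816507 − (-0.6070/3.3256)·1.516475 = -0.370208
denominator = 1 − 1.816507 = -0.816507
p = -0.370208 / -0.816507 = 0.4534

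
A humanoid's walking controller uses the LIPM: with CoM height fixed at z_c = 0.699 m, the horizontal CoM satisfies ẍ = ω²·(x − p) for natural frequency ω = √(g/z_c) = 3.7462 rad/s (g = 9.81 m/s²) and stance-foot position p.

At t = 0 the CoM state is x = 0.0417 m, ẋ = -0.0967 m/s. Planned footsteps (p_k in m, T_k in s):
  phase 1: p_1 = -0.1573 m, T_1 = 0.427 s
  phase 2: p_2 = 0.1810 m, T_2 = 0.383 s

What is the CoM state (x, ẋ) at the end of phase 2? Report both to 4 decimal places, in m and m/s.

phase 1: p=-0.1573, T=0.427, ωT=1.599627, cosh=2.576580, sinh=2.374608; start (x,ẋ)=(0.041700, -0.096700) → end (x,ẋ)=(0.294144, 1.521100)
phase 2: p=0.1810, T=0.383, ωT=1.434795, cosh=2.218473, sinh=1.980309; start (x,ẋ)=(0.294144, 1.521100) → end (x,ẋ)=(1.236088, 4.213894)

x = 1.2361, ẋ = 4.2139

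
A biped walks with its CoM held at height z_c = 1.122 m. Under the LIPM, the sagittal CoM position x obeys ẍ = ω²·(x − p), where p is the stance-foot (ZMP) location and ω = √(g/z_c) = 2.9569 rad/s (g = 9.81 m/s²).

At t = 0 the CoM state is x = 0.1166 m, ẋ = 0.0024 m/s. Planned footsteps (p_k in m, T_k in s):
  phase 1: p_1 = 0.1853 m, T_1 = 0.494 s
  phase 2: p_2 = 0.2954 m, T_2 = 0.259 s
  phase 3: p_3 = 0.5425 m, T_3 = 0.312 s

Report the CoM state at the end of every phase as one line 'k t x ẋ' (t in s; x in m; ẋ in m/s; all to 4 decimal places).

1 0.4940 0.0310 -0.4086
2 0.7530 -0.1669 -1.1935
3 1.0650 -0.9184 -3.9602

phase 1: p=0.1853, T=0.494, ωT=1.460709, cosh=2.270542, sinh=2.038470; start (x,ẋ)=(0.116600, 0.002400) → end (x,ẋ)=(0.030968, -0.408644)
phase 2: p=0.2954, T=0.259, ωT=0.765837, cosh=1.307869, sinh=0.842925; start (x,ẋ)=(0.030968, -0.408644) → end (x,ẋ)=(-0.166934, -1.193534)
phase 3: p=0.5425, T=0.312, ωT=0.922553, cosh=1.456604, sinh=1.059101; start (x,ẋ)=(-0.166934, -1.193534) → end (x,ẋ)=(-0.918364, -3.960208)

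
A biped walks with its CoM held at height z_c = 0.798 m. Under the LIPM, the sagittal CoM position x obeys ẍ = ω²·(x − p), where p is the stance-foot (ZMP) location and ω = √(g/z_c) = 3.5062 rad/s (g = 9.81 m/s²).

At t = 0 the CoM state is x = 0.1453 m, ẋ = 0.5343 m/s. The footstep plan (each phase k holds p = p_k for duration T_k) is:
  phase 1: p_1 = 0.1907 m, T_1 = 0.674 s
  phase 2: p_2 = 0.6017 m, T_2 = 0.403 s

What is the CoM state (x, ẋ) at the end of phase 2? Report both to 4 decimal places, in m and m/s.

x = 2.0401, ẋ = 5.4100

phase 1: p=0.1907, T=0.674, ωT=2.363179, cosh=5.359396, sinh=5.265275; start (x,ẋ)=(0.145300, 0.534300) → end (x,ẋ)=(0.749744, 2.025391)
phase 2: p=0.6017, T=0.403, ωT=1.412999, cosh=2.175834, sinh=1.932422; start (x,ẋ)=(0.749744, 2.025391) → end (x,ẋ)=(2.040102, 5.409981)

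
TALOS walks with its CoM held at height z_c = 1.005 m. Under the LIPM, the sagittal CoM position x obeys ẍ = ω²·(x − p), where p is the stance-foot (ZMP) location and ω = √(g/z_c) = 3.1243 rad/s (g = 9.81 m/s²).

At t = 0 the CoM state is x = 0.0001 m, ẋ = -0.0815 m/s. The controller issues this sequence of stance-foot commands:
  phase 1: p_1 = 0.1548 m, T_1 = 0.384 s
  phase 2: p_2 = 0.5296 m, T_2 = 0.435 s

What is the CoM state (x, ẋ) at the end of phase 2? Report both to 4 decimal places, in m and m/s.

phase 1: p=0.1548, T=0.384, ωT=1.199731, cosh=1.810250, sinh=1.508975; start (x,ẋ)=(0.000100, -0.081500) → end (x,ẋ)=(-0.164609, -0.876867)
phase 2: p=0.5296, T=0.435, ωT=1.359070, cosh=2.074736, sinh=1.817837; start (x,ẋ)=(-0.164609, -0.876867) → end (x,ẋ)=(-1.420894, -5.762003)

x = -1.4209, ẋ = -5.7620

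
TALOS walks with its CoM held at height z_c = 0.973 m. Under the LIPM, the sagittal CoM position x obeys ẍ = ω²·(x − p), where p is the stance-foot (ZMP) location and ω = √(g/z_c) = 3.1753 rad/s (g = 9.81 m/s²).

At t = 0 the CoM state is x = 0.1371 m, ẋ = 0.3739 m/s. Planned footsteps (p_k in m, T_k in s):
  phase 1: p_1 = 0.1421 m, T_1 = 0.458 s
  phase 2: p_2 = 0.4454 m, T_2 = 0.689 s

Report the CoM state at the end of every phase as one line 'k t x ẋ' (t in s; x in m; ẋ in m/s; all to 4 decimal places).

1 0.4580 0.3691 0.8119
2 1.1470 1.2267 2.5990

phase 1: p=0.1421, T=0.458, ωT=1.454287, cosh=2.257499, sinh=2.023932; start (x,ẋ)=(0.137100, 0.373900) → end (x,ẋ)=(0.369136, 0.811946)
phase 2: p=0.4454, T=0.689, ωT=2.187782, cosh=4.513790, sinh=4.401624; start (x,ẋ)=(0.369136, 0.811946) → end (x,ẋ)=(1.226685, 2.599050)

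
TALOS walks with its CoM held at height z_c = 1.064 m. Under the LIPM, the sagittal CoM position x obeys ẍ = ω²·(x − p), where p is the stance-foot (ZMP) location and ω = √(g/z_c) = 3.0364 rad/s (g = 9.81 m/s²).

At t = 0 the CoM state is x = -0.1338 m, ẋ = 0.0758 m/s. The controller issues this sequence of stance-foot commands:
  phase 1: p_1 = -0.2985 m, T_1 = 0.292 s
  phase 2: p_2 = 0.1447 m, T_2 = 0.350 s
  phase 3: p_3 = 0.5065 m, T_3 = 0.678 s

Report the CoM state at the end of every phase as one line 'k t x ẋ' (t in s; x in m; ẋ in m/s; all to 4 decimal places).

phase 1: p=-0.2985, T=0.292, ωT=0.886629, cosh=1.419488, sinh=1.007446; start (x,ẋ)=(-0.133800, 0.075800) → end (x,ẋ)=(-0.039561, 0.611416)
phase 2: p=0.1447, T=0.350, ωT=1.062740, cosh=1.619899, sinh=1.274391; start (x,ẋ)=(-0.039561, 0.611416) → end (x,ẋ)=(0.102831, 0.277424)
phase 3: p=0.5065, T=0.678, ωT=2.058679, cosh=3.981618, sinh=3.853996; start (x,ẋ)=(0.102831, 0.277424) → end (x,ẋ)=(-0.748633, -3.619253)

1 0.2920 -0.0396 0.6114
2 0.6420 0.1028 0.2774
3 1.3200 -0.7486 -3.6193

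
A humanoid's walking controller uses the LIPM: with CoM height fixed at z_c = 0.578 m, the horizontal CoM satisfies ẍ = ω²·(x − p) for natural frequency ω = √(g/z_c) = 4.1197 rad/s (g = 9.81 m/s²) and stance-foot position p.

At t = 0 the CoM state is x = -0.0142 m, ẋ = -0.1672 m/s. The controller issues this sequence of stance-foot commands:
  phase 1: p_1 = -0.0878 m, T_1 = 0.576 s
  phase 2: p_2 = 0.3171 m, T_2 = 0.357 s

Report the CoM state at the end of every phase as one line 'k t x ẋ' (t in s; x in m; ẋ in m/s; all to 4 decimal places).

1 0.5760 0.0946 0.7077
2 0.9330 0.1615 -0.2678

phase 1: p=-0.0878, T=0.576, ωT=2.372947, cosh=5.411086, sinh=5.317880; start (x,ẋ)=(-0.014200, -0.167200) → end (x,ẋ)=(0.094627, 0.707700)
phase 2: p=0.3171, T=0.357, ωT=1.470733, cosh=2.291090, sinh=2.061333; start (x,ẋ)=(0.094627, 0.707700) → end (x,ẋ)=(0.161500, -0.267850)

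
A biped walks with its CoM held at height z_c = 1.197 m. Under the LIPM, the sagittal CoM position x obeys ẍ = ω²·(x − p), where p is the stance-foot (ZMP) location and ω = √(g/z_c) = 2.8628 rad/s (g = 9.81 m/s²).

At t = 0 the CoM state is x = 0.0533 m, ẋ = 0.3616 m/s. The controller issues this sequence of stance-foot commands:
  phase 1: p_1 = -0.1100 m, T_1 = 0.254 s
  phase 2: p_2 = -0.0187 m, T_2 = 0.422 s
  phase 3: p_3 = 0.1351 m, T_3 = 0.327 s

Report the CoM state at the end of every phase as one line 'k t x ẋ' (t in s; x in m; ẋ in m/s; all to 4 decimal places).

phase 1: p=-0.1100, T=0.254, ωT=0.727151, cosh=1.276231, sinh=0.792947; start (x,ẋ)=(0.053300, 0.361600) → end (x,ẋ)=(0.198566, 0.832184)
phase 2: p=-0.0187, T=0.422, ωT=1.208102, cosh=1.822944, sinh=1.524180; start (x,ẋ)=(0.198566, 0.832184) → end (x,ẋ)=(0.820425, 2.465046)
phase 3: p=0.1351, T=0.327, ωT=0.936136, cosh=1.471124, sinh=1.078984; start (x,ẋ)=(0.820425, 2.465046) → end (x,ẋ)=(2.072369, 5.743299)

1 0.2540 0.1986 0.8322
2 0.6760 0.8204 2.4650
3 1.0030 2.0724 5.7433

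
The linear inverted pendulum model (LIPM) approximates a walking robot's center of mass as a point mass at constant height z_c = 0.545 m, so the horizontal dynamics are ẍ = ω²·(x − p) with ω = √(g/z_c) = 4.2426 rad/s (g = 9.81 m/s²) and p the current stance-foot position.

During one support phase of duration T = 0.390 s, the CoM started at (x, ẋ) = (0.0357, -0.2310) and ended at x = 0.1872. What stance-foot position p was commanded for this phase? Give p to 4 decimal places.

p = -0.1330

ωT = 4.2426·0.390 = 1.654614; cosh(ωT) = 2.711113, sinh(ωT) = 2.519947
x(T) = p + (x₀−p)·cosh(ωT) + (ẋ₀/ω)·sinh(ωT) ⇒ p·(1 − cosh) = x(T) − x₀·cosh − (ẋ₀/ω)·sinh
numerator   = 0.1872 − (0.0357)·2.711113 − (-0.2310/4.2426)·2.519947 = 0.227619
denominator = 1 − 2.711113 = -1.711113
p = 0.227619 / -1.711113 = -0.1330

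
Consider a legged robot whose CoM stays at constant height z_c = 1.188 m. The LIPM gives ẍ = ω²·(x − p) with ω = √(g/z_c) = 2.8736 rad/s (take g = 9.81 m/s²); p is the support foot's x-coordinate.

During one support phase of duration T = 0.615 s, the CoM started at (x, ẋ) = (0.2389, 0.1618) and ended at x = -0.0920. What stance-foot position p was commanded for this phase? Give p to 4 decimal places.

p = 0.4828

ωT = 2.8736·0.615 = 1.767264; cosh(ωT) = 3.012806, sinh(ωT) = 2.842007
x(T) = p + (x₀−p)·cosh(ωT) + (ẋ₀/ω)·sinh(ωT) ⇒ p·(1 − cosh) = x(T) − x₀·cosh − (ẋ₀/ω)·sinh
numerator   = -0.0920 − (0.2389)·3.012806 − (0.1618/2.8736)·2.842007 = -0.971780
denominator = 1 − 3.012806 = -2.012806
p = -0.971780 / -2.012806 = 0.4828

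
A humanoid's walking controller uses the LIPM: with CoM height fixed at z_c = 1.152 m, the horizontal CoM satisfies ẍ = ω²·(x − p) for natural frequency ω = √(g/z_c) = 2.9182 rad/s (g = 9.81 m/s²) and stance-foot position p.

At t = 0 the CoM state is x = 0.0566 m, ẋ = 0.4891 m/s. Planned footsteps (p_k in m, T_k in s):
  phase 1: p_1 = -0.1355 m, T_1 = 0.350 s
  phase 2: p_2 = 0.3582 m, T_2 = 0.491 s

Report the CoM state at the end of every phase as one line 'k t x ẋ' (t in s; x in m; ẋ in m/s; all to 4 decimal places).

1 0.3500 0.3684 1.4446
2 0.8410 1.3589 3.2578

phase 1: p=-0.1355, T=0.350, ωT=1.021370, cosh=1.568549, sinh=1.208448; start (x,ẋ)=(0.056600, 0.489100) → end (x,ẋ)=(0.368358, 1.444616)
phase 2: p=0.3582, T=0.491, ωT=1.432836, cosh=2.214599, sinh=1.975968; start (x,ẋ)=(0.368358, 1.444616) → end (x,ẋ)=(1.358873, 3.257821)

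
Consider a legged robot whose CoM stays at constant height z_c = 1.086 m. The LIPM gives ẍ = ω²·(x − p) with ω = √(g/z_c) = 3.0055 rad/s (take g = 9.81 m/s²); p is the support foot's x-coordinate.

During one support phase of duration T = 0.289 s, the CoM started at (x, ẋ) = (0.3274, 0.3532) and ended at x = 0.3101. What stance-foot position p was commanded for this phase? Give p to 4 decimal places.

ωT = 3.0055·0.289 = 0.868589; cosh(ωT) = 1.401545, sinh(ωT) = 0.982002
x(T) = p + (x₀−p)·cosh(ωT) + (ẋ₀/ω)·sinh(ωT) ⇒ p·(1 − cosh) = x(T) − x₀·cosh − (ẋ₀/ω)·sinh
numerator   = 0.3101 − (0.3274)·1.401545 − (0.3532/3.0055)·0.982002 = -0.264169
denominator = 1 − 1.401545 = -0.401545
p = -0.264169 / -0.401545 = 0.6579

p = 0.6579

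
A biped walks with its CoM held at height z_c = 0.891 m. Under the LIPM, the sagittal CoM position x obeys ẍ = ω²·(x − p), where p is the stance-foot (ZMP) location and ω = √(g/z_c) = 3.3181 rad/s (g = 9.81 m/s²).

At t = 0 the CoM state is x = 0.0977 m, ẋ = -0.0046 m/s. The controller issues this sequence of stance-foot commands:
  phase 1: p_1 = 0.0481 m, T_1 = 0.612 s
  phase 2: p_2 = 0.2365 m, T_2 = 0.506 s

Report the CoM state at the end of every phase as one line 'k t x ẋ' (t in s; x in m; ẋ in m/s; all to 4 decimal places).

1 0.6120 0.2351 0.5984
2 1.1180 0.6991 1.6476

phase 1: p=0.0481, T=0.612, ωT=2.030677, cosh=3.875245, sinh=3.743999; start (x,ẋ)=(0.097700, -0.004600) → end (x,ẋ)=(0.235122, 0.598353)
phase 2: p=0.2365, T=0.506, ωT=1.678959, cosh=2.773270, sinh=2.586702; start (x,ẋ)=(0.235122, 0.598353) → end (x,ẋ)=(0.699137, 1.647564)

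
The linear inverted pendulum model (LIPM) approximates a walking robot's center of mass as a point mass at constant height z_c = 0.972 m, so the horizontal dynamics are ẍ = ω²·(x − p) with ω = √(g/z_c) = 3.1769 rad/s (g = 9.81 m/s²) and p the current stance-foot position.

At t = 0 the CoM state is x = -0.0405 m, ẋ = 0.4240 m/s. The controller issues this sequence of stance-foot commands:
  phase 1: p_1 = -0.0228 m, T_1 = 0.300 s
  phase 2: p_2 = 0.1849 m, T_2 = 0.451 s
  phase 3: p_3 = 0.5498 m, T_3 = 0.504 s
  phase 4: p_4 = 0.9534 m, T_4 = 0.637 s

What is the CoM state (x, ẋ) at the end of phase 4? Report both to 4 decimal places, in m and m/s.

x = -0.1759, ẋ = -3.3818

phase 1: p=-0.0228, T=0.300, ωT=0.953070, cosh=1.489608, sinh=1.104052; start (x,ẋ)=(-0.040500, 0.424000) → end (x,ẋ)=(0.098185, 0.569512)
phase 2: p=0.1849, T=0.451, ωT=1.432782, cosh=2.214492, sinh=1.975848; start (x,ẋ)=(0.098185, 0.569512) → end (x,ẋ)=(0.347073, 0.716860)
phase 3: p=0.5498, T=0.504, ωT=1.601158, cosh=2.580216, sinh=2.378553; start (x,ẋ)=(0.347073, 0.716860) → end (x,ẋ)=(0.563434, 0.317759)
phase 4: p=0.9534, T=0.637, ωT=2.023685, cosh=3.849162, sinh=3.716995; start (x,ẋ)=(0.563434, 0.317759) → end (x,ẋ)=(-0.175862, -3.381815)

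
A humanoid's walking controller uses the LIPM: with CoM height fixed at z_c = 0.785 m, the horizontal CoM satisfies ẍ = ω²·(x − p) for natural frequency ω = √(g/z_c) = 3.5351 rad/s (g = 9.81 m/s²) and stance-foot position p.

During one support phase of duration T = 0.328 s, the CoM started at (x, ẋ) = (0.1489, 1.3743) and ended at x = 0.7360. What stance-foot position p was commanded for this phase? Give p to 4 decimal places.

p = 0.1112

ωT = 3.5351·0.328 = 1.159513; cosh(ωT) = 1.751009, sinh(ωT) = 1.437370
x(T) = p + (x₀−p)·cosh(ωT) + (ẋ₀/ω)·sinh(ωT) ⇒ p·(1 − cosh) = x(T) − x₀·cosh − (ẋ₀/ω)·sinh
numerator   = 0.7360 − (0.1489)·1.751009 − (1.3743/3.5351)·1.437370 = -0.083515
denominator = 1 − 1.751009 = -0.751009
p = -0.083515 / -0.751009 = 0.1112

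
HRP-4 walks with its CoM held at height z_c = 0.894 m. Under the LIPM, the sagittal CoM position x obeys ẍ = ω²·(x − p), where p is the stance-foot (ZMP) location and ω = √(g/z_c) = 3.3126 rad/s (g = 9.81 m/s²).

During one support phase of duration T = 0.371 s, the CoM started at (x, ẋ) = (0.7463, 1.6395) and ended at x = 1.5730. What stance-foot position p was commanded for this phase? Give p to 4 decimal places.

ωT = 3.3126·0.371 = 1.228975; cosh(ωT) = 1.855158, sinh(ωT) = 1.562565
x(T) = p + (x₀−p)·cosh(ωT) + (ẋ₀/ω)·sinh(ωT) ⇒ p·(1 − cosh) = x(T) − x₀·cosh − (ẋ₀/ω)·sinh
numerator   = 1.5730 − (0.7463)·1.855158 − (1.6395/3.3126)·1.562565 = -0.584862
denominator = 1 − 1.855158 = -0.855158
p = -0.584862 / -0.855158 = 0.6839

p = 0.6839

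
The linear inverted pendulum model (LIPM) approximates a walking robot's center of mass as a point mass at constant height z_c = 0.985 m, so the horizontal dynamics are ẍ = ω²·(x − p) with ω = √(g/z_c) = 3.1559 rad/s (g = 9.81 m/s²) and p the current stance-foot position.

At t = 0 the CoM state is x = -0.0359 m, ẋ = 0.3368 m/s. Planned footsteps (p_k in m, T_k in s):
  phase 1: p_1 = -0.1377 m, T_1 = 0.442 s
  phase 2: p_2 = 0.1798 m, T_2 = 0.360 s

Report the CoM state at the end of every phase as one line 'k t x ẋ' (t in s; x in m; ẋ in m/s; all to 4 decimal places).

phase 1: p=-0.1377, T=0.442, ωT=1.394908, cosh=2.141229, sinh=1.893373; start (x,ẋ)=(-0.035900, 0.336800) → end (x,ẋ)=(0.282339, 1.329451)
phase 2: p=0.1798, T=0.360, ωT=1.136124, cosh=1.717867, sinh=1.396806; start (x,ẋ)=(0.282339, 1.329451) → end (x,ẋ)=(0.944366, 2.735832)

1 0.4420 0.2823 1.3295
2 0.8020 0.9444 2.7358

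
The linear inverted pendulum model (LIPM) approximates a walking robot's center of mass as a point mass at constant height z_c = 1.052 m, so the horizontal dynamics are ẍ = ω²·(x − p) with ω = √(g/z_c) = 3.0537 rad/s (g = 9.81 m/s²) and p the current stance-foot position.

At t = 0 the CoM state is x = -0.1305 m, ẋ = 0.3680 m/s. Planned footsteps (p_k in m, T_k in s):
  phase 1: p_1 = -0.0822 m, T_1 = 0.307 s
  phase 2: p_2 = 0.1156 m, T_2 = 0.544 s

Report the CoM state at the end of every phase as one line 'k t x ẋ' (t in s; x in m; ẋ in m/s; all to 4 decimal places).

1 0.3070 -0.0231 0.3825
2 0.8510 0.0552 -0.0313

phase 1: p=-0.0822, T=0.307, ωT=0.937486, cosh=1.472582, sinh=1.080971; start (x,ẋ)=(-0.130500, 0.368000) → end (x,ẋ)=(-0.023058, 0.382474)
phase 2: p=0.1156, T=0.544, ωT=1.661213, cosh=2.727801, sinh=2.537892; start (x,ẋ)=(-0.023058, 0.382474) → end (x,ẋ)=(0.055237, -0.031285)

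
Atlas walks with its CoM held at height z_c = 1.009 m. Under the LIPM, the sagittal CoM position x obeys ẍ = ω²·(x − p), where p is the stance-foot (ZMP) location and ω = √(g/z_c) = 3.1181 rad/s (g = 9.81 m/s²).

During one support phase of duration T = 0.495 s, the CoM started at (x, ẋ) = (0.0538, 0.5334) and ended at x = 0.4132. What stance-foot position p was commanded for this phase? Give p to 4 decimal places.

ωT = 3.1181·0.495 = 1.543459; cosh(ωT) = 2.447198, sinh(ωT) = 2.233557
x(T) = p + (x₀−p)·cosh(ωT) + (ẋ₀/ω)·sinh(ωT) ⇒ p·(1 − cosh) = x(T) − x₀·cosh − (ẋ₀/ω)·sinh
numerator   = 0.4132 − (0.0538)·2.447198 − (0.5334/3.1181)·2.233557 = -0.100544
denominator = 1 − 2.447198 = -1.447198
p = -0.100544 / -1.447198 = 0.0695

p = 0.0695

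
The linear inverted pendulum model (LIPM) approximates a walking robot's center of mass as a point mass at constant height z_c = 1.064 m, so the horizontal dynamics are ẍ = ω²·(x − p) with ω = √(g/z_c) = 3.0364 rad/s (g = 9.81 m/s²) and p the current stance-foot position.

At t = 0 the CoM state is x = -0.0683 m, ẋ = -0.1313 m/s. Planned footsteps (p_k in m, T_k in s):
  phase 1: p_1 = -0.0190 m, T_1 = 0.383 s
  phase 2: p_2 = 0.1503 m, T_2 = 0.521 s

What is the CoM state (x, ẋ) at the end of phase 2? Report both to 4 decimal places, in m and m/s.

x = -0.9992, ẋ = -3.3835

phase 1: p=-0.0190, T=0.383, ωT=1.162941, cosh=1.755947, sinh=1.443382; start (x,ẋ)=(-0.068300, -0.131300) → end (x,ẋ)=(-0.167983, -0.446622)
phase 2: p=0.1503, T=0.521, ωT=1.581964, cosh=2.535037, sinh=2.329466; start (x,ẋ)=(-0.167983, -0.446622) → end (x,ẋ)=(-0.999199, -3.383479)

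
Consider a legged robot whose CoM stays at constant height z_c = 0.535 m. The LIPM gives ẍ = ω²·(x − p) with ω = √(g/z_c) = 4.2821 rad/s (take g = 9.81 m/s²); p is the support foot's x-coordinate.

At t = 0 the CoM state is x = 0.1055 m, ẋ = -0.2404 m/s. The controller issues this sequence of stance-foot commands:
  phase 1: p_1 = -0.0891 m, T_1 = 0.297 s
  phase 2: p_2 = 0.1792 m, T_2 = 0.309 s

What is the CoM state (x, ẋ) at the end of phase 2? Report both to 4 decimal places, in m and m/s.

x = 0.5765, ẋ = 1.9269

phase 1: p=-0.0891, T=0.297, ωT=1.271784, cosh=1.923770, sinh=1.643439; start (x,ẋ)=(0.105500, -0.240400) → end (x,ẋ)=(0.193002, 0.906998)
phase 2: p=0.1792, T=0.309, ωT=1.323169, cosh=2.010796, sinh=1.744506; start (x,ẋ)=(0.193002, 0.906998) → end (x,ẋ)=(0.576459, 1.926891)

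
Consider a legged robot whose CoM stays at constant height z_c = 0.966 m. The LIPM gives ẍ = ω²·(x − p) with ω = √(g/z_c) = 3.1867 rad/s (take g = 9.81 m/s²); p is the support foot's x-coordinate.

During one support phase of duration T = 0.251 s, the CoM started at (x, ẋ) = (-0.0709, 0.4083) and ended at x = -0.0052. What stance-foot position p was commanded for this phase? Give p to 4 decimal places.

p = 0.0716

ωT = 3.1867·0.251 = 0.799862; cosh(ωT) = 1.337312, sinh(ωT) = 0.887921
x(T) = p + (x₀−p)·cosh(ωT) + (ẋ₀/ω)·sinh(ωT) ⇒ p·(1 − cosh) = x(T) − x₀·cosh − (ẋ₀/ω)·sinh
numerator   = -0.0052 − (-0.0709)·1.337312 − (0.4083/3.1867)·0.887921 = -0.024151
denominator = 1 − 1.337312 = -0.337312
p = -0.024151 / -0.337312 = 0.0716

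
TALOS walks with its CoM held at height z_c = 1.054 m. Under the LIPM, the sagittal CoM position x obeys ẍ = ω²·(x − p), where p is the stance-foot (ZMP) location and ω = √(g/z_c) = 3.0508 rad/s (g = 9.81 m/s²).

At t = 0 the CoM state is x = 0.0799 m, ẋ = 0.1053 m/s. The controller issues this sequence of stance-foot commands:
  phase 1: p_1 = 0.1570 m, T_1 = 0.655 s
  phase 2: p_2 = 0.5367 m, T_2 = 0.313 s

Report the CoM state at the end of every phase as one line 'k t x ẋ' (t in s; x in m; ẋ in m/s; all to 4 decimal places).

phase 1: p=0.1570, T=0.655, ωT=1.998274, cosh=3.755941, sinh=3.620372; start (x,ẋ)=(0.079900, 0.105300) → end (x,ẋ)=(-0.007624, -0.456071)
phase 2: p=0.5367, T=0.313, ωT=0.954900, cosh=1.491631, sinh=1.106781; start (x,ẋ)=(-0.007624, -0.456071) → end (x,ẋ)=(-0.440686, -2.518236)

1 0.6550 -0.0076 -0.4561
2 0.9680 -0.4407 -2.5182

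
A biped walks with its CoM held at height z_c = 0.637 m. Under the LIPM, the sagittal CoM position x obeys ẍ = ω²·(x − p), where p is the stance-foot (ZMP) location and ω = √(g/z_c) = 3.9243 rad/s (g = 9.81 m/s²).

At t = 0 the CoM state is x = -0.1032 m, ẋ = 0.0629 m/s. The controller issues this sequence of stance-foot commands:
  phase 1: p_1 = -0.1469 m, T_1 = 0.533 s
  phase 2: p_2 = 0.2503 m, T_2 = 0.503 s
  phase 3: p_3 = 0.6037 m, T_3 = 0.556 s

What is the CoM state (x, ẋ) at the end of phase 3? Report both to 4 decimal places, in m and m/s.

x = 1.7740, ẋ = 4.7734

phase 1: p=-0.1469, T=0.533, ωT=2.091652, cosh=4.110882, sinh=3.987399; start (x,ẋ)=(-0.103200, 0.062900) → end (x,ẋ)=(0.096657, 0.942381)
phase 2: p=0.2503, T=0.503, ωT=1.973923, cosh=3.668886, sinh=3.529975; start (x,ẋ)=(0.096657, 0.942381) → end (x,ẋ)=(0.534289, 1.329121)
phase 3: p=0.6037, T=0.556, ωT=2.181911, cosh=4.488026, sinh=4.375200; start (x,ẋ)=(0.534289, 1.329121) → end (x,ẋ)=(1.774019, 4.773374)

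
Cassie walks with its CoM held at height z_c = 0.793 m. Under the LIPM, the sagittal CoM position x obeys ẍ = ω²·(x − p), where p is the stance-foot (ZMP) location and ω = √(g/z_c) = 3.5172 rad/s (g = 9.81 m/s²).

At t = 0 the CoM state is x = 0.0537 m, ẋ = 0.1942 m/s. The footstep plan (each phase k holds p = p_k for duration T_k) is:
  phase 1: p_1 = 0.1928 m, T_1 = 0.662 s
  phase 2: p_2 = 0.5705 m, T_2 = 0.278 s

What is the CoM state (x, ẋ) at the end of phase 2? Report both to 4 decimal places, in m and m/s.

phase 1: p=0.1928, T=0.662, ωT=2.328386, cosh=5.179412, sinh=5.081959; start (x,ẋ)=(0.053700, 0.194200) → end (x,ẋ)=(-0.247059, -1.480469)
phase 2: p=0.5705, T=0.278, ωT=0.977782, cosh=1.517348, sinh=1.141204; start (x,ẋ)=(-0.247059, -1.480469) → end (x,ẋ)=(-1.150380, -5.527939)

x = -1.1504, ẋ = -5.5279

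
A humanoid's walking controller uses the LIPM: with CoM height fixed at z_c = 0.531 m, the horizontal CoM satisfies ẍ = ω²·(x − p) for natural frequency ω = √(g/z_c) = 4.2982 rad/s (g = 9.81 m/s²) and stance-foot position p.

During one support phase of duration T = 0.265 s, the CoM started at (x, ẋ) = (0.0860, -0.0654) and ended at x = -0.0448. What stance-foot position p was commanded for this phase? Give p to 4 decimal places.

p = 0.2376

ωT = 4.2982·0.265 = 1.139023; cosh(ωT) = 1.721923, sinh(ωT) = 1.401792
x(T) = p + (x₀−p)·cosh(ωT) + (ẋ₀/ω)·sinh(ωT) ⇒ p·(1 − cosh) = x(T) − x₀·cosh − (ẋ₀/ω)·sinh
numerator   = -0.0448 − (0.0860)·1.721923 − (-0.0654/4.2982)·1.401792 = -0.171556
denominator = 1 − 1.721923 = -0.721923
p = -0.171556 / -0.721923 = 0.2376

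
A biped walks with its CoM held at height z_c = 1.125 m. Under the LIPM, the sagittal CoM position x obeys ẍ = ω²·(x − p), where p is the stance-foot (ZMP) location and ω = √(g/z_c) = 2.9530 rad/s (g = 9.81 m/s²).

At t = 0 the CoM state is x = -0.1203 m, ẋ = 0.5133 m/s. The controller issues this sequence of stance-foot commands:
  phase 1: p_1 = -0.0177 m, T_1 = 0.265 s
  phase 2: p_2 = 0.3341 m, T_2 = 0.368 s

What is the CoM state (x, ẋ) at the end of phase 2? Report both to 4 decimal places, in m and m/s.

phase 1: p=-0.0177, T=0.265, ωT=0.782545, cosh=1.322136, sinh=0.864895; start (x,ẋ)=(-0.120300, 0.513300) → end (x,ẋ)=(-0.003012, 0.416608)
phase 2: p=0.3341, T=0.368, ωT=1.086704, cosh=1.650907, sinh=1.313580; start (x,ẋ)=(-0.003012, 0.416608) → end (x,ẋ)=(-0.037121, -0.619878)

x = -0.0371, ẋ = -0.6199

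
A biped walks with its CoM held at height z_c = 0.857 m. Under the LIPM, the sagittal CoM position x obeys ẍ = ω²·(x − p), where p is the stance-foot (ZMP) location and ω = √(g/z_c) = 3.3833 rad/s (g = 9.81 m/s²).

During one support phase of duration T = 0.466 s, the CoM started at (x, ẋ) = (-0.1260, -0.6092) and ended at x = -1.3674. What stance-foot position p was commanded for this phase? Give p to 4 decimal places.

ωT = 3.3833·0.466 = 1.576618; cosh(ωT) = 2.522618, sinh(ωT) = 2.315945
x(T) = p + (x₀−p)·cosh(ωT) + (ẋ₀/ω)·sinh(ωT) ⇒ p·(1 − cosh) = x(T) − x₀·cosh − (ẋ₀/ω)·sinh
numerator   = -1.3674 − (-0.1260)·2.522618 − (-0.6092/3.3833)·2.315945 = -0.632539
denominator = 1 − 2.522618 = -1.522618
p = -0.632539 / -1.522618 = 0.4154

p = 0.4154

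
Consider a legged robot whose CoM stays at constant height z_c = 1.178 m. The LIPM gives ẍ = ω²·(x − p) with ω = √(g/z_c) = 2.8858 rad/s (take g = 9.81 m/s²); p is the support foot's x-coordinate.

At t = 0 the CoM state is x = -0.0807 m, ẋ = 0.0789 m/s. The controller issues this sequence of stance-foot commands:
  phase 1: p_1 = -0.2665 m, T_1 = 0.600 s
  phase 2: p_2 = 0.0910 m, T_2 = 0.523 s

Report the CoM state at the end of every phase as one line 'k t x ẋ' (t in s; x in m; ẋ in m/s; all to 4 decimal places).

phase 1: p=-0.2665, T=0.600, ωT=1.731480, cosh=2.913015, sinh=2.735993; start (x,ẋ)=(-0.080700, 0.078900) → end (x,ẋ)=(0.349542, 1.696826)
phase 2: p=0.0910, T=0.523, ωT=1.509273, cosh=2.372257, sinh=2.151186; start (x,ẋ)=(0.349542, 1.696826) → end (x,ẋ)=(1.969208, 5.630311)

1 0.6000 0.3495 1.6968
2 1.1230 1.9692 5.6303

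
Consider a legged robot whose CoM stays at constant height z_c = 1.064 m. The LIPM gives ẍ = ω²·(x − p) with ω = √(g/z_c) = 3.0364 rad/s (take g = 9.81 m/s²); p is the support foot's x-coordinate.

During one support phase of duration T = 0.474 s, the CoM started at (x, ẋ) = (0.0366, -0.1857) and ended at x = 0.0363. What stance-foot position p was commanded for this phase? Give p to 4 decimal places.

ωT = 3.0364·0.474 = 1.439254; cosh(ωT) = 2.227326, sinh(ωT) = 1.990221
x(T) = p + (x₀−p)·cosh(ωT) + (ẋ₀/ω)·sinh(ωT) ⇒ p·(1 − cosh) = x(T) − x₀·cosh − (ẋ₀/ω)·sinh
numerator   = 0.0363 − (0.0366)·2.227326 − (-0.1857/3.0364)·1.990221 = 0.076498
denominator = 1 − 2.227326 = -1.227326
p = 0.076498 / -1.227326 = -0.0623

p = -0.0623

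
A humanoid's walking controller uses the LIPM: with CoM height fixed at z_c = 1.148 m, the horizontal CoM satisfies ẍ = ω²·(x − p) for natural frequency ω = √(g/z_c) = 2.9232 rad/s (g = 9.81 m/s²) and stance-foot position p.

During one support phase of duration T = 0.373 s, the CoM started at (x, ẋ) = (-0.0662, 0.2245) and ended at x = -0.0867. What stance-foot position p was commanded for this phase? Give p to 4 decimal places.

ωT = 2.9232·0.373 = 1.090354; cosh(ωT) = 1.655712, sinh(ωT) = 1.319614
x(T) = p + (x₀−p)·cosh(ωT) + (ẋ₀/ω)·sinh(ωT) ⇒ p·(1 − cosh) = x(T) − x₀·cosh − (ẋ₀/ω)·sinh
numerator   = -0.0867 − (-0.0662)·1.655712 − (0.2245/2.9232)·1.319614 = -0.078437
denominator = 1 − 1.655712 = -0.655712
p = -0.078437 / -0.655712 = 0.1196

p = 0.1196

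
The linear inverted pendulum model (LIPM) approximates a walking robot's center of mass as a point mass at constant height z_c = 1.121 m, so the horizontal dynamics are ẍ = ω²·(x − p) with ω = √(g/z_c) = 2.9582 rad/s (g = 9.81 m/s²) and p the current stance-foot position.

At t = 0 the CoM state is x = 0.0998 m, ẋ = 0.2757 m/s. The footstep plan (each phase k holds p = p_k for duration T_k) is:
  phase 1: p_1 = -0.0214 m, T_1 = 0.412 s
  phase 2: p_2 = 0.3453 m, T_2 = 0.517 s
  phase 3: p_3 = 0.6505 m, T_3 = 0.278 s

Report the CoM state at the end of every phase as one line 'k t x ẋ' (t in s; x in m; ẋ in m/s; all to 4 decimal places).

1 0.4120 0.3454 1.0606
2 0.9290 1.1341 2.5630
3 1.2070 2.1026 4.7932

phase 1: p=-0.0214, T=0.412, ωT=1.218778, cosh=1.839322, sinh=1.543731; start (x,ẋ)=(0.099800, 0.275700) → end (x,ẋ)=(0.345399, 1.060581)
phase 2: p=0.3453, T=0.517, ωT=1.529389, cosh=2.416013, sinh=2.199345; start (x,ẋ)=(0.345399, 1.060581) → end (x,ẋ)=(1.134054, 2.563023)
phase 3: p=0.6505, T=0.278, ωT=0.822380, cosh=1.357647, sinh=0.918262; start (x,ẋ)=(1.134054, 2.563023) → end (x,ẋ)=(2.102590, 4.793208)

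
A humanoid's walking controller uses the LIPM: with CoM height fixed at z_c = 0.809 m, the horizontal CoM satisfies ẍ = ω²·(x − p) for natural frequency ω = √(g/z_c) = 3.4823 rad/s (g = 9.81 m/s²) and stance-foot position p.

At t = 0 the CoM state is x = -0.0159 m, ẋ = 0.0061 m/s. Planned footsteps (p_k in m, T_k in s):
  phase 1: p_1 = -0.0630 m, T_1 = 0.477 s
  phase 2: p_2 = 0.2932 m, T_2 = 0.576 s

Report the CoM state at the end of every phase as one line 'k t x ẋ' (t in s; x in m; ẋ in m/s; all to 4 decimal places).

phase 1: p=-0.0630, T=0.477, ωT=1.661057, cosh=2.727406, sinh=2.537468; start (x,ẋ)=(-0.015900, 0.006100) → end (x,ẋ)=(0.069906, 0.432823)
phase 2: p=0.2932, T=0.576, ωT=2.005805, cosh=3.783312, sinh=3.648760; start (x,ẋ)=(0.069906, 0.432823) → end (x,ẋ)=(-0.098079, -1.199689)

1 0.4770 0.0699 0.4328
2 1.0530 -0.0981 -1.1997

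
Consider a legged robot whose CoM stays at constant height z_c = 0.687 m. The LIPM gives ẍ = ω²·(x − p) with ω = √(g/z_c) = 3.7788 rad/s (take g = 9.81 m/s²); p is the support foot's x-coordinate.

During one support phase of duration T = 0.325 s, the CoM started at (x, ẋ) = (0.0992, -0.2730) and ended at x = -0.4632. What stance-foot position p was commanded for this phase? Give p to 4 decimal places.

p = 0.6258

ωT = 3.7788·0.325 = 1.228110; cosh(ωT) = 1.853808, sinh(ωT) = 1.560962
x(T) = p + (x₀−p)·cosh(ωT) + (ẋ₀/ω)·sinh(ωT) ⇒ p·(1 − cosh) = x(T) − x₀·cosh − (ẋ₀/ω)·sinh
numerator   = -0.4632 − (0.0992)·1.853808 − (-0.2730/3.7788)·1.560962 = -0.534326
denominator = 1 − 1.853808 = -0.853808
p = -0.534326 / -0.853808 = 0.6258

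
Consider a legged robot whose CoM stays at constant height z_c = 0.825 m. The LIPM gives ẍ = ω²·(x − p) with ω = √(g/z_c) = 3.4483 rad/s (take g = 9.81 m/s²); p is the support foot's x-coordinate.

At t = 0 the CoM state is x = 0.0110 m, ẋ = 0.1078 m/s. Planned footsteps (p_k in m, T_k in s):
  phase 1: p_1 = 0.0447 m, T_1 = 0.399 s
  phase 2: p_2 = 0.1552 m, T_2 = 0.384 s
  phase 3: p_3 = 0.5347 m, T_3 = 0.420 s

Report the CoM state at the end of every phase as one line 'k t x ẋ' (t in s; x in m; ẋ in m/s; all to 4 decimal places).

phase 1: p=0.0447, T=0.399, ωT=1.375872, cosh=2.105573, sinh=1.852953; start (x,ẋ)=(0.011000, 0.107800) → end (x,ẋ)=(0.031669, 0.011653)
phase 2: p=0.1552, T=0.384, ωT=1.324147, cosh=2.012504, sinh=1.746474; start (x,ẋ)=(0.031669, 0.011653) → end (x,ẋ)=(-0.087505, -0.720498)
phase 3: p=0.5347, T=0.420, ωT=1.448286, cosh=2.245393, sinh=2.010421; start (x,ẋ)=(-0.087505, -0.720498) → end (x,ẋ)=(-1.282458, -5.931257)

1 0.3990 0.0317 0.0117
2 0.7830 -0.0875 -0.7205
3 1.2030 -1.2825 -5.9313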